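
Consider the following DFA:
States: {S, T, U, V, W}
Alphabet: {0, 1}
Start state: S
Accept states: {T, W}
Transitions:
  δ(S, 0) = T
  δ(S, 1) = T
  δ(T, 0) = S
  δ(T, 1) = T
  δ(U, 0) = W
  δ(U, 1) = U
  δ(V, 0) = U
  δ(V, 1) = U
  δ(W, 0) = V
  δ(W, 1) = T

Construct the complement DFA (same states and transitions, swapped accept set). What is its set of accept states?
Complement accept states = All states \ Original accept states
= {S, T, U, V, W} \ {T, W}
{S, U, V}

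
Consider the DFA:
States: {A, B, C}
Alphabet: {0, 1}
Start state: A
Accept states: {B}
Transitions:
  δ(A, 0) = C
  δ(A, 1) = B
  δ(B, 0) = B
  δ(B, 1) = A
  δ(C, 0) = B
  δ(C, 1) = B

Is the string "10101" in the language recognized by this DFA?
Processing string "10101":
  A --1--> B
  B --0--> B
  B --1--> A
  A --0--> C
  C --1--> B
Final state: B
Accept states: {B}
Yes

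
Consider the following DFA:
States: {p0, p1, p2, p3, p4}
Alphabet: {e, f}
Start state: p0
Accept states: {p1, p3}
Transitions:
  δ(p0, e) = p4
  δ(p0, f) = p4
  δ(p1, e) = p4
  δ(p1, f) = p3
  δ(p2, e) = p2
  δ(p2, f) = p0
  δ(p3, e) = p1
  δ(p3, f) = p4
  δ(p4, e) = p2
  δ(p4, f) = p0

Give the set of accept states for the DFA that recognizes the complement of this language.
Complement accept states = All states \ Original accept states
= {p0, p1, p2, p3, p4} \ {p1, p3}
{p0, p2, p4}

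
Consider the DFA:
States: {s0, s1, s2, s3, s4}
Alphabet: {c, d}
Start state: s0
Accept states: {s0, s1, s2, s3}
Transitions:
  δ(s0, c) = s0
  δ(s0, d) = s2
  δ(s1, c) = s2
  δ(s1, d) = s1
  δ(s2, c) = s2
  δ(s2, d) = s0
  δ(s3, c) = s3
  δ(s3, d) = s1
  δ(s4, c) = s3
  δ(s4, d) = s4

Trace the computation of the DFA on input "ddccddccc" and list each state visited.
read 'd': s0 → s2
  read 'd': s2 → s0
  read 'c': s0 → s0
  read 'c': s0 → s0
  read 'd': s0 → s2
  read 'd': s2 → s0
  read 'c': s0 → s0
  read 'c': s0 → s0
  read 'c': s0 → s0
s0 -> s2 -> s0 -> s0 -> s0 -> s2 -> s0 -> s0 -> s0 -> s0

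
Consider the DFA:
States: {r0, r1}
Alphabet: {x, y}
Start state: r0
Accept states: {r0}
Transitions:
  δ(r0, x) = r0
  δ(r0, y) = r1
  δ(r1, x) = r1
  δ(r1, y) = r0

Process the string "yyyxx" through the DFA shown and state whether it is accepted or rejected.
Processing string "yyyxx":
  r0 --y--> r1
  r1 --y--> r0
  r0 --y--> r1
  r1 --x--> r1
  r1 --x--> r1
Final state: r1
Accept states: {r0}
No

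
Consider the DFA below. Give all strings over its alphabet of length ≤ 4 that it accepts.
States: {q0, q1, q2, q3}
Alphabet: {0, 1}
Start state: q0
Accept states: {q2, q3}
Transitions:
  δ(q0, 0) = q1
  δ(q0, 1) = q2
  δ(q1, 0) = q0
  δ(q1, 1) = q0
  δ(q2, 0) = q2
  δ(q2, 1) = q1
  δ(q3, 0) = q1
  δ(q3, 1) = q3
1, 10, 001, 011, 100, 0010, 0110, 1000, 1101, 1111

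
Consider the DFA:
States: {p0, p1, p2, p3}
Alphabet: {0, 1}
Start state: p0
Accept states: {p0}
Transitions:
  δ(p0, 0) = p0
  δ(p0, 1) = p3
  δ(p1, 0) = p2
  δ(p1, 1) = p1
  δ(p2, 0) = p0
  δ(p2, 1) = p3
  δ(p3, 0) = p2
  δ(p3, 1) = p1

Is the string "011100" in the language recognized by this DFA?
Processing string "011100":
  p0 --0--> p0
  p0 --1--> p3
  p3 --1--> p1
  p1 --1--> p1
  p1 --0--> p2
  p2 --0--> p0
Final state: p0
Accept states: {p0}
Yes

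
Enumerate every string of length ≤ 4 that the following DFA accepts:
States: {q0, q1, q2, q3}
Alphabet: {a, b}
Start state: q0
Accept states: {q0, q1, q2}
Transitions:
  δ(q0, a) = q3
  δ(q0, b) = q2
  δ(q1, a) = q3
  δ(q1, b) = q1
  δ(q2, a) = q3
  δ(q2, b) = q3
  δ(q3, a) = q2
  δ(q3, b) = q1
ε, b, aa, ab, abb, baa, bab, bba, bbb, aaaa, aaab, aaba, aabb, abaa, abab, abbb, babb, bbbb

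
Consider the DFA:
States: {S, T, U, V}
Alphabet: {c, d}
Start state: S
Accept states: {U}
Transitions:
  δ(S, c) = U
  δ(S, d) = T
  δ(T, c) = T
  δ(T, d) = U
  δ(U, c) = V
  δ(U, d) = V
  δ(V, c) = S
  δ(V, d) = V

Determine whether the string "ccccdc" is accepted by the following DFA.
Processing string "ccccdc":
  S --c--> U
  U --c--> V
  V --c--> S
  S --c--> U
  U --d--> V
  V --c--> S
Final state: S
Accept states: {U}
No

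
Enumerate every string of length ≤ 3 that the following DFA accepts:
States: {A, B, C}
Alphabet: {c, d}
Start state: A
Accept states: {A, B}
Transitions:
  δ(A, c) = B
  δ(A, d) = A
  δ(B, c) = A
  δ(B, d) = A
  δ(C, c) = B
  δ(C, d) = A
ε, c, d, cc, cd, dc, dd, ccc, ccd, cdc, cdd, dcc, dcd, ddc, ddd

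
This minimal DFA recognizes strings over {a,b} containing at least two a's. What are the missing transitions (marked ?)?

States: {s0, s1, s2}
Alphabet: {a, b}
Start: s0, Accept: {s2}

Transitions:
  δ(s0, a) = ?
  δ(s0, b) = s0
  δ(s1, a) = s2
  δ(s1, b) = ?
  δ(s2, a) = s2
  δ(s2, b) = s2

From the language and accept set, identify what each state tracks — s0: zero a's seen; s1: one a seen; s2: ≥ two a's seen.
Each missing δ(q, a) is the state matching the new tracked value after reading a.
δ(s0, a) = s1; δ(s1, b) = s1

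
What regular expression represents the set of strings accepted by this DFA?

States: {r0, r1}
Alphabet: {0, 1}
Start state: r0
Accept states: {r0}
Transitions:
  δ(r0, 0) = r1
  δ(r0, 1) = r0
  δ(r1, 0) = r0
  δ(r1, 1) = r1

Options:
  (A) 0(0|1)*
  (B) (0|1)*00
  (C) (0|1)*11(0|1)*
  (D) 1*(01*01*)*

Check each option against the DFA on short strings; one disagreement eliminates an option:
  (A) 0(0|1)*: on ε the DFA stays in r0 and accepts (r0 ∈ Accept), but the regex does not match it → eliminate
  (B) (0|1)*00: on ε the DFA stays in r0 and accepts (r0 ∈ Accept), but the regex does not match it → eliminate
  (C) (0|1)*11(0|1)*: on ε the DFA stays in r0 and accepts (r0 ∈ Accept), but the regex does not match it → eliminate
  (D) 1*(01*01*)*: agrees with the DFA on every string of length ≤ 6
Only (D) is consistent with the DFA.
(D) 1*(01*01*)*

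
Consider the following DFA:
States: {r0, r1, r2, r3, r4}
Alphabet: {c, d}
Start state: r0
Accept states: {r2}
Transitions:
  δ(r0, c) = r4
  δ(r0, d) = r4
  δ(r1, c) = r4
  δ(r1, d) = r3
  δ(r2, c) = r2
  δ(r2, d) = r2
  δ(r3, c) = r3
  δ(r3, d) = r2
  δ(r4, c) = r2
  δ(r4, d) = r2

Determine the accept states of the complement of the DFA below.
Complement accept states = All states \ Original accept states
= {r0, r1, r2, r3, r4} \ {r2}
{r0, r1, r3, r4}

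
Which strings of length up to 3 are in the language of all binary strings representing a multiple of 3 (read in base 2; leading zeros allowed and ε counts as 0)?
ε, 0, 00, 11, 000, 011, 110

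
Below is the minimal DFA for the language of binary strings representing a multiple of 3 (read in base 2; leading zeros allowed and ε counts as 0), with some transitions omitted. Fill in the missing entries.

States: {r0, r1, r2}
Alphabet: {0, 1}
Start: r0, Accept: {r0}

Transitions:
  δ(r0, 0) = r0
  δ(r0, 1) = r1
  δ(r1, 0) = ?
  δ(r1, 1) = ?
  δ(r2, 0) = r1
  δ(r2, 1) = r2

From the language and accept set, identify what each state tracks — r0: value ≡ 0 (mod 3); r1: value ≡ 1 (mod 3); r2: value ≡ 2 (mod 3).
Each missing δ(q, a) is the state matching the new tracked value after reading a.
δ(r1, 0) = r2; δ(r1, 1) = r0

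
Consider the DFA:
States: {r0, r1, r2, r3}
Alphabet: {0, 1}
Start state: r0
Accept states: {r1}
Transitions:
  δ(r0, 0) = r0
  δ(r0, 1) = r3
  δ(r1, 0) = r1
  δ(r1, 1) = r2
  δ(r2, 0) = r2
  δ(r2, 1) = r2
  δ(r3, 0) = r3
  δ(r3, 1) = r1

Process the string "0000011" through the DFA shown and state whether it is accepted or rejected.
Processing string "0000011":
  r0 --0--> r0
  r0 --0--> r0
  r0 --0--> r0
  r0 --0--> r0
  r0 --0--> r0
  r0 --1--> r3
  r3 --1--> r1
Final state: r1
Accept states: {r1}
Yes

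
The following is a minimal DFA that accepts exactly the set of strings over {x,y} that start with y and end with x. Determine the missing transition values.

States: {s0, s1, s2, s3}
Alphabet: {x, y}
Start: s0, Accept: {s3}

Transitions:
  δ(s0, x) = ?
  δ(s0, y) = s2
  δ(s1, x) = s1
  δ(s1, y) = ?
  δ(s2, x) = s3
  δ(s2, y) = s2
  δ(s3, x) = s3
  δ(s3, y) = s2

From the language and accept set, identify what each state tracks — s0: no input read; s1: started with x (dead); s2: started with y, last symbol y; s3: started with y, last symbol x.
Each missing δ(q, a) is the state matching the new tracked value after reading a.
δ(s0, x) = s1; δ(s1, y) = s1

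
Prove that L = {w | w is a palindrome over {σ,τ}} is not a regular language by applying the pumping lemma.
Assume L is regular with pumping length p. Idea: pumping the leading σ-block breaks the symmetry.
Choose s = σ^p τ σ^p (a palindrome of length 2p+1 ≥ p). By the pumping lemma, s = xyz with |xy| ≤ p, |y| > 0, so y = σ^k with k > 0 (xy lies entirely in the first σ^p). Then xy²z = σ^(p+k) τ σ^p, which is not a palindrome since p+k ≠ p.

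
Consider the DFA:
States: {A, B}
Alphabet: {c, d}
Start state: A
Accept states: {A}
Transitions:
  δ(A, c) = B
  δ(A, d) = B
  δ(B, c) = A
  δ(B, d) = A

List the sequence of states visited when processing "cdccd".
read 'c': A → B
  read 'd': B → A
  read 'c': A → B
  read 'c': B → A
  read 'd': A → B
A -> B -> A -> B -> A -> B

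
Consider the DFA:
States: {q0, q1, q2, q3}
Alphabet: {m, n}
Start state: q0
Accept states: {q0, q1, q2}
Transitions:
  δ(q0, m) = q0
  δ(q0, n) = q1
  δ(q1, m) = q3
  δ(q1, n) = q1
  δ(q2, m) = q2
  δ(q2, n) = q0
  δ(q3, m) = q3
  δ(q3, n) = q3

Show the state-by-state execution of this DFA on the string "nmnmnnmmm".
read 'n': q0 → q1
  read 'm': q1 → q3
  read 'n': q3 → q3
  read 'm': q3 → q3
  read 'n': q3 → q3
  read 'n': q3 → q3
  read 'm': q3 → q3
  read 'm': q3 → q3
  read 'm': q3 → q3
q0 -> q1 -> q3 -> q3 -> q3 -> q3 -> q3 -> q3 -> q3 -> q3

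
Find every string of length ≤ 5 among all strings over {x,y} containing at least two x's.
xx, xxx, xxy, xyx, yxx, xxxx, xxxy, xxyx, xxyy, xyxx, xyxy, xyyx, yxxx, yxxy, yxyx, yyxx, xxxxx, xxxxy, xxxyx, xxxyy, xxyxx, xxyxy, xxyyx, xxyyy, xyxxx, xyxxy, xyxyx, xyxyy, xyyxx, xyyxy, xyyyx, yxxxx, yxxxy, yxxyx, yxxyy, yxyxx, yxyxy, yxyyx, yyxxx, yyxxy, yyxyx, yyyxx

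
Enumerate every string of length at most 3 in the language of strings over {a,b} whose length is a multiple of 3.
ε, aaa, aab, aba, abb, baa, bab, bba, bbb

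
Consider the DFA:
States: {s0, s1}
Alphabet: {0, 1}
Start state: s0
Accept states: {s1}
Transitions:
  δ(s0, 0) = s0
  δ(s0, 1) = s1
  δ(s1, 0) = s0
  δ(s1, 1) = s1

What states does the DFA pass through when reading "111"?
read '1': s0 → s1
  read '1': s1 → s1
  read '1': s1 → s1
s0 -> s1 -> s1 -> s1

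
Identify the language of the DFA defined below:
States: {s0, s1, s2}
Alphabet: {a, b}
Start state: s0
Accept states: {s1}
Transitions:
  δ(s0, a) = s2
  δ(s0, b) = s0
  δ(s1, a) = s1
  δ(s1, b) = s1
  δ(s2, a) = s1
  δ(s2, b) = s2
Testing a few strings:
  'ab' → reject
  'baa' → accept
  'bbba' → reject
  'aaaa' → accept
State roles: s0=zero a's seen; s1=≥ two a's seen; s2=one a seen
All strings over {a,b} containing at least two a's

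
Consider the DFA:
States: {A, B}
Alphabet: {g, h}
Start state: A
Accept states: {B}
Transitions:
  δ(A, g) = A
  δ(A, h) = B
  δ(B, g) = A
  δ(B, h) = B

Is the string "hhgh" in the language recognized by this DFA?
Processing string "hhgh":
  A --h--> B
  B --h--> B
  B --g--> A
  A --h--> B
Final state: B
Accept states: {B}
Yes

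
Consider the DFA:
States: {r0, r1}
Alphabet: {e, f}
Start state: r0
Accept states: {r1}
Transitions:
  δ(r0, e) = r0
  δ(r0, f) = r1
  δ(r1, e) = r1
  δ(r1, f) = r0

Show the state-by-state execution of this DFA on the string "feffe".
read 'f': r0 → r1
  read 'e': r1 → r1
  read 'f': r1 → r0
  read 'f': r0 → r1
  read 'e': r1 → r1
r0 -> r1 -> r1 -> r0 -> r1 -> r1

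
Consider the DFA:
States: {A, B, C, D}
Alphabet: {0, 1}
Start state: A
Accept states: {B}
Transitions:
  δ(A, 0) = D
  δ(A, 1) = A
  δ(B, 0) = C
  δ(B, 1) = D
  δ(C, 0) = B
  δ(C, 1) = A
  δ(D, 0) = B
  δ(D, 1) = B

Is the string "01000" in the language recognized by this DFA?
Processing string "01000":
  A --0--> D
  D --1--> B
  B --0--> C
  C --0--> B
  B --0--> C
Final state: C
Accept states: {B}
No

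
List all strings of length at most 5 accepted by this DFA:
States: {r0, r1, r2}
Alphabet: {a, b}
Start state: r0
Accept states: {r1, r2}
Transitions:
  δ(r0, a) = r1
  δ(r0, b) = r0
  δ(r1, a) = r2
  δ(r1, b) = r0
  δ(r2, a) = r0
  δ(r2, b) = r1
a, aa, ba, aab, aba, baa, bba, aaaa, aaba, abaa, abba, baab, baba, bbaa, bbba, aaaaa, aaaba, aabab, aabba, abaab, ababa, abbaa, abbba, baaaa, baaba, babaa, babba, bbaab, bbaba, bbbaa, bbbba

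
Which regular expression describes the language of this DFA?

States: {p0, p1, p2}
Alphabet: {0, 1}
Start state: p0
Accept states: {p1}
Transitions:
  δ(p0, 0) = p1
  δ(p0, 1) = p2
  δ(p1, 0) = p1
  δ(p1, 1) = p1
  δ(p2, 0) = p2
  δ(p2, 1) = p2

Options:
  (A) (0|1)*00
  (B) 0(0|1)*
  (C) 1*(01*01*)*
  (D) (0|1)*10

Check each option against the DFA on short strings; one disagreement eliminates an option:
  (A) (0|1)*00: on '0' the DFA goes p0 → p1 and accepts (p1 ∈ Accept), but the regex does not match it → eliminate
  (B) 0(0|1)*: agrees with the DFA on every string of length ≤ 6
  (C) 1*(01*01*)*: on ε the DFA stays in p0 and rejects (p0 ∉ Accept), but the regex matches it → eliminate
  (D) (0|1)*10: on '0' the DFA goes p0 → p1 and accepts (p1 ∈ Accept), but the regex does not match it → eliminate
Only (B) is consistent with the DFA.
(B) 0(0|1)*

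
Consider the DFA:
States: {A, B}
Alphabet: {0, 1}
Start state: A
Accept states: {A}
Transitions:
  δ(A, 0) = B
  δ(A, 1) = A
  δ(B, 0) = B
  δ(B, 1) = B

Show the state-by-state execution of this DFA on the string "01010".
read '0': A → B
  read '1': B → B
  read '0': B → B
  read '1': B → B
  read '0': B → B
A -> B -> B -> B -> B -> B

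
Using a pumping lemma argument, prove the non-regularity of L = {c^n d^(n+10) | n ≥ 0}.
Assume L is regular with pumping length p. Idea: pumping the c-block breaks the fixed offset of 10.
Choose s = c^p d^(p+10) ∈ L. By the pumping lemma, s = xyz with |xy| ≤ p, |y| > 0, so y = c^k with k ≥ 1. Then xy²z = c^(p+k) d^(p+10). For this to be in L we would need p+10 = (p+k)+10, i.e. k = 0, contradicting k ≥ 1. So xy²z ∉ L.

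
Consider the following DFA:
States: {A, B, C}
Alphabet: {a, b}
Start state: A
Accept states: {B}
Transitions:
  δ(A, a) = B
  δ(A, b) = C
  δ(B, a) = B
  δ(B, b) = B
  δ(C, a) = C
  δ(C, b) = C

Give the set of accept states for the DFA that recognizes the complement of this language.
Complement accept states = All states \ Original accept states
= {A, B, C} \ {B}
{A, C}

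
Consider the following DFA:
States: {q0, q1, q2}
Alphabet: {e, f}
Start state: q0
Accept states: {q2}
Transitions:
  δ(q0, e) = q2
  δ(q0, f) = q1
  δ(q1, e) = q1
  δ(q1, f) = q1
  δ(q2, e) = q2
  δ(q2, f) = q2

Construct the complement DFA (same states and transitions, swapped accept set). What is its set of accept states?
Complement accept states = All states \ Original accept states
= {q0, q1, q2} \ {q2}
{q0, q1}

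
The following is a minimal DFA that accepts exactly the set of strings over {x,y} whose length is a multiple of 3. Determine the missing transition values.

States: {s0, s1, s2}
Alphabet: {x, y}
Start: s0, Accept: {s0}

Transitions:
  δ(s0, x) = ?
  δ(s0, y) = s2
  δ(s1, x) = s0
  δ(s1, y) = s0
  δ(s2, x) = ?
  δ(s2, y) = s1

From the language and accept set, identify what each state tracks — s0: length ≡ 0 (mod 3); s1: length ≡ 2 (mod 3); s2: length ≡ 1 (mod 3).
Each missing δ(q, a) is the state matching the new tracked value after reading a.
δ(s0, x) = s2; δ(s2, x) = s1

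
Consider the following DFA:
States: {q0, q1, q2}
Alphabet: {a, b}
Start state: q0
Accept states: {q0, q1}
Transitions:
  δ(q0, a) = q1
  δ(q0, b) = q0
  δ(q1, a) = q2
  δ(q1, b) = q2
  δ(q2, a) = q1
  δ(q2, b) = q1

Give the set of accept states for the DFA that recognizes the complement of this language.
Complement accept states = All states \ Original accept states
= {q0, q1, q2} \ {q0, q1}
{q2}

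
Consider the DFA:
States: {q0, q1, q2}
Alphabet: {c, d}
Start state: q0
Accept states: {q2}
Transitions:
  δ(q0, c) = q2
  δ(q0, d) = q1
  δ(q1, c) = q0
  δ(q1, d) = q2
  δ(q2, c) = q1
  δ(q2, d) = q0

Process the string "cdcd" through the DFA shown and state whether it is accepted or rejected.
Processing string "cdcd":
  q0 --c--> q2
  q2 --d--> q0
  q0 --c--> q2
  q2 --d--> q0
Final state: q0
Accept states: {q2}
No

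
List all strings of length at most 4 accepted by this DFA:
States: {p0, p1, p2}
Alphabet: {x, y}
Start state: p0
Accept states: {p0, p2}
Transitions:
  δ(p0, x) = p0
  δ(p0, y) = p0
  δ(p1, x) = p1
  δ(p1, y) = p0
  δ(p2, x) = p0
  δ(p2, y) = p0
ε, x, y, xx, xy, yx, yy, xxx, xxy, xyx, xyy, yxx, yxy, yyx, yyy, xxxx, xxxy, xxyx, xxyy, xyxx, xyxy, xyyx, xyyy, yxxx, yxxy, yxyx, yxyy, yyxx, yyxy, yyyx, yyyy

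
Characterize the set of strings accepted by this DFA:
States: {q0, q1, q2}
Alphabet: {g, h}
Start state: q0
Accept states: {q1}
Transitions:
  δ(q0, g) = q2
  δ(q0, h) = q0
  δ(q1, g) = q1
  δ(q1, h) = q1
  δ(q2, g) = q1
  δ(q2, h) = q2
Testing a few strings:
  'hggg' → accept
  'h' → reject
  'hg' → reject
  'gh' → reject
State roles: q0=zero g's seen; q1=≥ two g's seen; q2=one g seen
All strings over {g,h} containing at least two g's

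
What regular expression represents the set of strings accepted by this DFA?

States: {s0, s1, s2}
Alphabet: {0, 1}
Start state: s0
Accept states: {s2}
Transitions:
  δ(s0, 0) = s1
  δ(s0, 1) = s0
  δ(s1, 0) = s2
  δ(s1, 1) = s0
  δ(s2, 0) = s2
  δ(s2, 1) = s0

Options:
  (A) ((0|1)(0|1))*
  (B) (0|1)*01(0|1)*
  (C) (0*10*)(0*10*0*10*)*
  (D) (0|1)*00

Check each option against the DFA on short strings; one disagreement eliminates an option:
  (A) ((0|1)(0|1))*: on ε the DFA stays in s0 and rejects (s0 ∉ Accept), but the regex matches it → eliminate
  (B) (0|1)*01(0|1)*: on '00' the DFA goes s0 → s1 → s2 and accepts (s2 ∈ Accept), but the regex does not match it → eliminate
  (C) (0*10*)(0*10*0*10*)*: on '1' the DFA goes s0 → s0 and rejects (s0 ∉ Accept), but the regex matches it → eliminate
  (D) (0|1)*00: agrees with the DFA on every string of length ≤ 6
Only (D) is consistent with the DFA.
(D) (0|1)*00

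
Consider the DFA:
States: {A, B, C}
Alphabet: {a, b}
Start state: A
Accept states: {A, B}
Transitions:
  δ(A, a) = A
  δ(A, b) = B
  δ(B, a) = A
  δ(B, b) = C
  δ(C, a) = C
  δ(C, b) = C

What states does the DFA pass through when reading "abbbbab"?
read 'a': A → A
  read 'b': A → B
  read 'b': B → C
  read 'b': C → C
  read 'b': C → C
  read 'a': C → C
  read 'b': C → C
A -> A -> B -> C -> C -> C -> C -> C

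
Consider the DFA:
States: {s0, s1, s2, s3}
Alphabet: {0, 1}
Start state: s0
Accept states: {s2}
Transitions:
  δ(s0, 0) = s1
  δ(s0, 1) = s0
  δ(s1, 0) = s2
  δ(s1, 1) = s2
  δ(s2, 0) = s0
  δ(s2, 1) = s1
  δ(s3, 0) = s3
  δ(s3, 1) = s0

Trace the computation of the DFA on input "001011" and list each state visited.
read '0': s0 → s1
  read '0': s1 → s2
  read '1': s2 → s1
  read '0': s1 → s2
  read '1': s2 → s1
  read '1': s1 → s2
s0 -> s1 -> s2 -> s1 -> s2 -> s1 -> s2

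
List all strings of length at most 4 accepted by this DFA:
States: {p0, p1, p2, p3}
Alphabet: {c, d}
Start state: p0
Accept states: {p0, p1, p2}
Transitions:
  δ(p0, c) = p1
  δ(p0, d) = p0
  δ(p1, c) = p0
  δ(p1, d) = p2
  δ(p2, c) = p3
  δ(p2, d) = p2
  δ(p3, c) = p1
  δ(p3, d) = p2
ε, c, d, cc, cd, dc, dd, ccc, ccd, cdd, dcc, dcd, ddc, ddd, cccc, cccd, ccdc, ccdd, cdcc, cdcd, cddd, dccc, dccd, dcdd, ddcc, ddcd, dddc, dddd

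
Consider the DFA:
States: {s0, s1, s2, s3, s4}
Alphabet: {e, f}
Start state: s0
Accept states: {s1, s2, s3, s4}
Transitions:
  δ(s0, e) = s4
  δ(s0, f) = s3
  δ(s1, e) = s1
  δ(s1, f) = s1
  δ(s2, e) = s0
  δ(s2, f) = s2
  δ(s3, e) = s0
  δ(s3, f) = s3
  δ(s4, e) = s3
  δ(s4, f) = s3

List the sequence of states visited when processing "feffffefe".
read 'f': s0 → s3
  read 'e': s3 → s0
  read 'f': s0 → s3
  read 'f': s3 → s3
  read 'f': s3 → s3
  read 'f': s3 → s3
  read 'e': s3 → s0
  read 'f': s0 → s3
  read 'e': s3 → s0
s0 -> s3 -> s0 -> s3 -> s3 -> s3 -> s3 -> s0 -> s3 -> s0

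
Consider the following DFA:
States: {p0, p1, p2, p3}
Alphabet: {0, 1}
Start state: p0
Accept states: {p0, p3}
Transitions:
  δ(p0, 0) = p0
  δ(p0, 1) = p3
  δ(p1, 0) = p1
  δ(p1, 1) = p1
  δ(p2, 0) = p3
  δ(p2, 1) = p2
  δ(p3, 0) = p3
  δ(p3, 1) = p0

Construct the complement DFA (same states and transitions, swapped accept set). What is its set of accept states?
Complement accept states = All states \ Original accept states
= {p0, p1, p2, p3} \ {p0, p3}
{p1, p2}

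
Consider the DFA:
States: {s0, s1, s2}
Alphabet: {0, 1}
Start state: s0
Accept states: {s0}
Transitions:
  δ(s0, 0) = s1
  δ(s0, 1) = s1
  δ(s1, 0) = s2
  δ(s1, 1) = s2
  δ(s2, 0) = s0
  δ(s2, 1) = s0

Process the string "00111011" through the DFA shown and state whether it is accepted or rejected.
Processing string "00111011":
  s0 --0--> s1
  s1 --0--> s2
  s2 --1--> s0
  s0 --1--> s1
  s1 --1--> s2
  s2 --0--> s0
  s0 --1--> s1
  s1 --1--> s2
Final state: s2
Accept states: {s0}
No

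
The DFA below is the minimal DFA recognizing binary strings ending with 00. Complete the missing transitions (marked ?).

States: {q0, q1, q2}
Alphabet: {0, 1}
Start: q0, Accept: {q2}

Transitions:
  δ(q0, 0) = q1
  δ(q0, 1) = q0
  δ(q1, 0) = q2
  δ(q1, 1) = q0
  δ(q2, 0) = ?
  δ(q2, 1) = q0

From the language and accept set, identify what each state tracks — q0: last symbol not 0; q1: one trailing 0; q2: two trailing 0's.
Each missing δ(q, a) is the state matching the new tracked value after reading a.
δ(q2, 0) = q2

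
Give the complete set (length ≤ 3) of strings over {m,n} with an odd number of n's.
n, mn, nm, mmn, mnm, nmm, nnn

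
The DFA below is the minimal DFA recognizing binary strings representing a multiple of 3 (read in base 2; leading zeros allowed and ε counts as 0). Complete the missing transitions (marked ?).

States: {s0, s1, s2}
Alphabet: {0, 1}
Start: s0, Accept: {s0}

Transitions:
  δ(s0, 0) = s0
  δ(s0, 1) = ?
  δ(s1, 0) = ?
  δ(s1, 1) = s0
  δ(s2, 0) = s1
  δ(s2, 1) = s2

From the language and accept set, identify what each state tracks — s0: value ≡ 0 (mod 3); s1: value ≡ 1 (mod 3); s2: value ≡ 2 (mod 3).
Each missing δ(q, a) is the state matching the new tracked value after reading a.
δ(s0, 1) = s1; δ(s1, 0) = s2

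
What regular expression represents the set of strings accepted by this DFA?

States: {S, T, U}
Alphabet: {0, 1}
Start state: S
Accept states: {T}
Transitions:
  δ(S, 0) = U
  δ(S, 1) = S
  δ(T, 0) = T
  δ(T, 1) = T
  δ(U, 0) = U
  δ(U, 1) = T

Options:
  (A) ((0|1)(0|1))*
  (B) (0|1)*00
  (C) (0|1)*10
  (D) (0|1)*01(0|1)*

Check each option against the DFA on short strings; one disagreement eliminates an option:
  (A) ((0|1)(0|1))*: on ε the DFA stays in S and rejects (S ∉ Accept), but the regex matches it → eliminate
  (B) (0|1)*00: on '00' the DFA goes S → U → U and rejects (U ∉ Accept), but the regex matches it → eliminate
  (C) (0|1)*10: on '01' the DFA goes S → U → T and accepts (T ∈ Accept), but the regex does not match it → eliminate
  (D) (0|1)*01(0|1)*: agrees with the DFA on every string of length ≤ 6
Only (D) is consistent with the DFA.
(D) (0|1)*01(0|1)*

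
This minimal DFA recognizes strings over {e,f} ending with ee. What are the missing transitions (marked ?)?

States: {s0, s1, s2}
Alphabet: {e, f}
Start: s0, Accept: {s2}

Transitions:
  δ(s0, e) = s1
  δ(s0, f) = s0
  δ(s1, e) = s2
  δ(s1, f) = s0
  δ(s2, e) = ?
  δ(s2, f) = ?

From the language and accept set, identify what each state tracks — s0: last symbol not e; s1: one trailing e; s2: two trailing e's.
Each missing δ(q, a) is the state matching the new tracked value after reading a.
δ(s2, e) = s2; δ(s2, f) = s0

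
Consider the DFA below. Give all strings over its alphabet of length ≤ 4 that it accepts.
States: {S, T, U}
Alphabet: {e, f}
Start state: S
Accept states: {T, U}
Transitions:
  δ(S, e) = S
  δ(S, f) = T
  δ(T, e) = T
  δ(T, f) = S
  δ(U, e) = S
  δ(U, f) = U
f, ef, fe, eef, efe, fee, fff, eeef, eefe, efee, efff, feee, feff, ffef, fffe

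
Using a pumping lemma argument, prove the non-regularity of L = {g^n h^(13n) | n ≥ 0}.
Assume L is regular with pumping length p. Idea: pumping the g-block breaks the 1:13 ratio.
Choose s = g^p h^(13p) (length 14p ≥ p). By the pumping lemma, s = xyz with |xy| ≤ p, |y| > 0, so y = g^k with k ≥ 1. Then xy²z = g^(p+k) h^(13p). For this to be in L we would need 13p = 13(p+k), i.e. 13k = 0, contradicting k ≥ 1. So xy²z ∉ L.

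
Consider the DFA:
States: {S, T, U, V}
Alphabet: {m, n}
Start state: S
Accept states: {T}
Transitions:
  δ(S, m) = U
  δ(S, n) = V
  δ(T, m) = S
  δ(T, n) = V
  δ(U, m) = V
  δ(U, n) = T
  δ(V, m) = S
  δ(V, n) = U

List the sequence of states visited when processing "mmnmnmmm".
read 'm': S → U
  read 'm': U → V
  read 'n': V → U
  read 'm': U → V
  read 'n': V → U
  read 'm': U → V
  read 'm': V → S
  read 'm': S → U
S -> U -> V -> U -> V -> U -> V -> S -> U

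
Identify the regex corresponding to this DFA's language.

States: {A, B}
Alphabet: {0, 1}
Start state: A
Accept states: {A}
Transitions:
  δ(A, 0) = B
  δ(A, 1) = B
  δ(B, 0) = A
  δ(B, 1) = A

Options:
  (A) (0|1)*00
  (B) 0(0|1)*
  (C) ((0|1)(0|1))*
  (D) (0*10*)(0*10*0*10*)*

Check each option against the DFA on short strings; one disagreement eliminates an option:
  (A) (0|1)*00: on ε the DFA stays in A and accepts (A ∈ Accept), but the regex does not match it → eliminate
  (B) 0(0|1)*: on ε the DFA stays in A and accepts (A ∈ Accept), but the regex does not match it → eliminate
  (C) ((0|1)(0|1))*: agrees with the DFA on every string of length ≤ 6
  (D) (0*10*)(0*10*0*10*)*: on ε the DFA stays in A and accepts (A ∈ Accept), but the regex does not match it → eliminate
Only (C) is consistent with the DFA.
(C) ((0|1)(0|1))*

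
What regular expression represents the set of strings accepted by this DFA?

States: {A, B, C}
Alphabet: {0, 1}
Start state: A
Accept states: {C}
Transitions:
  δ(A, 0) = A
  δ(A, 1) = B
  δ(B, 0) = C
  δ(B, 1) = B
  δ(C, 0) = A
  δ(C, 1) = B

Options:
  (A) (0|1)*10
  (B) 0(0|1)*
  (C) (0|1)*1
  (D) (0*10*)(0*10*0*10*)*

Check each option against the DFA on short strings; one disagreement eliminates an option:
  (A) (0|1)*10: agrees with the DFA on every string of length ≤ 6
  (B) 0(0|1)*: on '0' the DFA goes A → A and rejects (A ∉ Accept), but the regex matches it → eliminate
  (C) (0|1)*1: on '1' the DFA goes A → B and rejects (B ∉ Accept), but the regex matches it → eliminate
  (D) (0*10*)(0*10*0*10*)*: on '1' the DFA goes A → B and rejects (B ∉ Accept), but the regex matches it → eliminate
Only (A) is consistent with the DFA.
(A) (0|1)*10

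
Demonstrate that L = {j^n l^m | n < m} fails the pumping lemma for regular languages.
Assume L is regular with pumping length p. Idea: pumping up the j-block makes the j-count reach the l-count.
Choose s = j^p l^(p+1) ∈ L. By the pumping lemma, s = xyz with |xy| ≤ p, |y| > 0, so y = j^k with k ≥ 1. Then xy²z = j^(p+k) l^(p+1). Since p+k ≥ p+1, the number of j's is no longer strictly less than the number of l's, so xy²z ∉ L.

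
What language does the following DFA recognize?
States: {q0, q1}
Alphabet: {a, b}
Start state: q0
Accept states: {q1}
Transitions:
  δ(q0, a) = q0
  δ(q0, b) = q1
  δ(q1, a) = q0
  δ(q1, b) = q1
Testing a few strings:
  'a' → reject
  'aa' → reject
  'b' → accept
  'bba' → reject
State roles: q0=last symbol not b; q1=last symbol is b
All strings over {a,b} ending with b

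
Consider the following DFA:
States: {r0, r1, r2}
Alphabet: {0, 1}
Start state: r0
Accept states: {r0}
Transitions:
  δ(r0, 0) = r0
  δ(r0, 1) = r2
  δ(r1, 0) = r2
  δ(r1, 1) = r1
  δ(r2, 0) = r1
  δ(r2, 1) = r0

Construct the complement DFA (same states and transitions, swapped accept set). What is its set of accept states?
Complement accept states = All states \ Original accept states
= {r0, r1, r2} \ {r0}
{r1, r2}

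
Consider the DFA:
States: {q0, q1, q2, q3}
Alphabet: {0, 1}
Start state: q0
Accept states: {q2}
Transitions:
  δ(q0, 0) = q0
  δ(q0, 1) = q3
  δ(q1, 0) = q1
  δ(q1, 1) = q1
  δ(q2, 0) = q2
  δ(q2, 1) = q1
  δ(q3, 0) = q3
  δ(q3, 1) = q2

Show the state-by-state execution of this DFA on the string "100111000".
read '1': q0 → q3
  read '0': q3 → q3
  read '0': q3 → q3
  read '1': q3 → q2
  read '1': q2 → q1
  read '1': q1 → q1
  read '0': q1 → q1
  read '0': q1 → q1
  read '0': q1 → q1
q0 -> q3 -> q3 -> q3 -> q2 -> q1 -> q1 -> q1 -> q1 -> q1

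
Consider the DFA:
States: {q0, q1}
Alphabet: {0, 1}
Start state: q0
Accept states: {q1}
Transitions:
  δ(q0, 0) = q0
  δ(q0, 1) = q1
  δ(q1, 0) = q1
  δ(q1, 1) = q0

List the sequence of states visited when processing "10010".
read '1': q0 → q1
  read '0': q1 → q1
  read '0': q1 → q1
  read '1': q1 → q0
  read '0': q0 → q0
q0 -> q1 -> q1 -> q1 -> q0 -> q0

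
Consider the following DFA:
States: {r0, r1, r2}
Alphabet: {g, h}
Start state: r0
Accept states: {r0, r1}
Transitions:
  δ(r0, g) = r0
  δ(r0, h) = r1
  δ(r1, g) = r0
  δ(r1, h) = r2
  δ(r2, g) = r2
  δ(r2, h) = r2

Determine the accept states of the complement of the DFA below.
Complement accept states = All states \ Original accept states
= {r0, r1, r2} \ {r0, r1}
{r2}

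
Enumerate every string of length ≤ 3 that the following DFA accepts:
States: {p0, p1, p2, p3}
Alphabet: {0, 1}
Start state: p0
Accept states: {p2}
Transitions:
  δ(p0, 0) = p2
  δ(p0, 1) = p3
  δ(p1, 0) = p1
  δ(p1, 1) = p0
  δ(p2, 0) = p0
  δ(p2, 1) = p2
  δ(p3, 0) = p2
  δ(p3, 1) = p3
0, 01, 10, 000, 011, 101, 110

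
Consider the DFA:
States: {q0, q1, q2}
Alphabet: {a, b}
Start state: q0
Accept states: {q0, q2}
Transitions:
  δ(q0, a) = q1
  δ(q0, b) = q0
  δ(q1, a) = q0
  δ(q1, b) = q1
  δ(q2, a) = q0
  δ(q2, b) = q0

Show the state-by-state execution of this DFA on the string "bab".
read 'b': q0 → q0
  read 'a': q0 → q1
  read 'b': q1 → q1
q0 -> q0 -> q1 -> q1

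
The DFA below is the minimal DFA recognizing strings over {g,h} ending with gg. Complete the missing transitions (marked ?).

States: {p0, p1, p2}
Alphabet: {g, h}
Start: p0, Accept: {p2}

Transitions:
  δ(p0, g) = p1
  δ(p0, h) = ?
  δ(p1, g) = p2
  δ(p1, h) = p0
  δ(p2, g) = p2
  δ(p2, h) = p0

From the language and accept set, identify what each state tracks — p0: last symbol not g; p1: one trailing g; p2: two trailing g's.
Each missing δ(q, a) is the state matching the new tracked value after reading a.
δ(p0, h) = p0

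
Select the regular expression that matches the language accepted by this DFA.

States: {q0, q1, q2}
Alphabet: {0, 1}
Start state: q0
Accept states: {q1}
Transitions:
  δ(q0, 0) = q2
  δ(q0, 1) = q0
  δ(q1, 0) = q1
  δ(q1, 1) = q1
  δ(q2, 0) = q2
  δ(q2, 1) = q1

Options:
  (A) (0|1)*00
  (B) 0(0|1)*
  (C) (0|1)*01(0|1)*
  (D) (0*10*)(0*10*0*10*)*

Check each option against the DFA on short strings; one disagreement eliminates an option:
  (A) (0|1)*00: on '00' the DFA goes q0 → q2 → q2 and rejects (q2 ∉ Accept), but the regex matches it → eliminate
  (B) 0(0|1)*: on '0' the DFA goes q0 → q2 and rejects (q2 ∉ Accept), but the regex matches it → eliminate
  (C) (0|1)*01(0|1)*: agrees with the DFA on every string of length ≤ 6
  (D) (0*10*)(0*10*0*10*)*: on '1' the DFA goes q0 → q0 and rejects (q0 ∉ Accept), but the regex matches it → eliminate
Only (C) is consistent with the DFA.
(C) (0|1)*01(0|1)*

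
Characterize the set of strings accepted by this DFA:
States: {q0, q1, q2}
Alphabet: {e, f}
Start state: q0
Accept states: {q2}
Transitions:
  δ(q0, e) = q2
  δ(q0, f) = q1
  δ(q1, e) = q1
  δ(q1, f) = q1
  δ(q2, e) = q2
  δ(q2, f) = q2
Testing a few strings:
  'ff' → reject
  'ee' → accept
  'fe' → reject
  'f' → reject
State roles: q0=no input read; q1=started with f (dead); q2=started with e
All strings over {e,f} starting with e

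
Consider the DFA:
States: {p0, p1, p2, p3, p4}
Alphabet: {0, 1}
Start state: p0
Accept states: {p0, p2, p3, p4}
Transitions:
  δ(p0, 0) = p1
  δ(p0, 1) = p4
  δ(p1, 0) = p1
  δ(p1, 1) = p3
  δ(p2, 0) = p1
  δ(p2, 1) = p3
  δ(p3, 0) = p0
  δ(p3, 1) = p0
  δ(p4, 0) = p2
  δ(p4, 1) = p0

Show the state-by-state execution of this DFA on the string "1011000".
read '1': p0 → p4
  read '0': p4 → p2
  read '1': p2 → p3
  read '1': p3 → p0
  read '0': p0 → p1
  read '0': p1 → p1
  read '0': p1 → p1
p0 -> p4 -> p2 -> p3 -> p0 -> p1 -> p1 -> p1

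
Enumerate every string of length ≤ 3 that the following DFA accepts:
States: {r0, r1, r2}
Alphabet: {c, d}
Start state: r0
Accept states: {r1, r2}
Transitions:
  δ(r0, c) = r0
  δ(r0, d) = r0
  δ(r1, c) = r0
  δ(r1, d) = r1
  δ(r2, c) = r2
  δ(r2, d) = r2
None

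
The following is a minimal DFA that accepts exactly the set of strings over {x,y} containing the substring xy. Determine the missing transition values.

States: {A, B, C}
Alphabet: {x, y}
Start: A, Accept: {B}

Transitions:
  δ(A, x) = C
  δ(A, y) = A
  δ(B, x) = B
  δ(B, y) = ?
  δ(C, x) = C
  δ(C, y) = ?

From the language and accept set, identify what each state tracks — A: no x seen yet; B: substring xy seen; C: seen a x, waiting for y.
Each missing δ(q, a) is the state matching the new tracked value after reading a.
δ(B, y) = B; δ(C, y) = B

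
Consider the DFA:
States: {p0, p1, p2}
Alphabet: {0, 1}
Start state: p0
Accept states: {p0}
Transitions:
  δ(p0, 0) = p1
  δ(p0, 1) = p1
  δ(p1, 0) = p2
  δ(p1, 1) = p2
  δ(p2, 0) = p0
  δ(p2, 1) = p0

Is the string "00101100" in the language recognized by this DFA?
Processing string "00101100":
  p0 --0--> p1
  p1 --0--> p2
  p2 --1--> p0
  p0 --0--> p1
  p1 --1--> p2
  p2 --1--> p0
  p0 --0--> p1
  p1 --0--> p2
Final state: p2
Accept states: {p0}
No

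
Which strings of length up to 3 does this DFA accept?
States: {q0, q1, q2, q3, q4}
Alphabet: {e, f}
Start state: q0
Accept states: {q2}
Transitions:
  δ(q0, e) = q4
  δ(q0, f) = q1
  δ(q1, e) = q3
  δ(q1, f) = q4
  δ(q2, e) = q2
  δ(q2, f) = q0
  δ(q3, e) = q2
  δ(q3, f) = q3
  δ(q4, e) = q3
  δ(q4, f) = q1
eee, fee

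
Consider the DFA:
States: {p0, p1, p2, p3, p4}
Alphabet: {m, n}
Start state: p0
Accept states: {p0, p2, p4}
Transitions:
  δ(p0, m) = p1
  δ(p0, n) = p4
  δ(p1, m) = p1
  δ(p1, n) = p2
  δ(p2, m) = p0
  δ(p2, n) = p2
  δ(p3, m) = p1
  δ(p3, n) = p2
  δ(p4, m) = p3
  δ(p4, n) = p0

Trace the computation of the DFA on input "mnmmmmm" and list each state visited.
read 'm': p0 → p1
  read 'n': p1 → p2
  read 'm': p2 → p0
  read 'm': p0 → p1
  read 'm': p1 → p1
  read 'm': p1 → p1
  read 'm': p1 → p1
p0 -> p1 -> p2 -> p0 -> p1 -> p1 -> p1 -> p1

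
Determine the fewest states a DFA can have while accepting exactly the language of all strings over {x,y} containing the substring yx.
By Myhill–Nerode, count the distinguishable equivalence classes: 3 classes — one per longest suffix of the input that is a prefix of 'yx' (lengths 0 through 1), plus an absorbing 'already seen yx' class.
3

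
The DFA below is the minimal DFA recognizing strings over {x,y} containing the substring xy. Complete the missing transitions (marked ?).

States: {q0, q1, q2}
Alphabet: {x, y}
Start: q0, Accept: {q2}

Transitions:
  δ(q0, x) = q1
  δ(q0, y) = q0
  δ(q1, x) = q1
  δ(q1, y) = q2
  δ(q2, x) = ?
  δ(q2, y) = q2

From the language and accept set, identify what each state tracks — q0: no x seen yet; q1: seen a x, waiting for y; q2: substring xy seen.
Each missing δ(q, a) is the state matching the new tracked value after reading a.
δ(q2, x) = q2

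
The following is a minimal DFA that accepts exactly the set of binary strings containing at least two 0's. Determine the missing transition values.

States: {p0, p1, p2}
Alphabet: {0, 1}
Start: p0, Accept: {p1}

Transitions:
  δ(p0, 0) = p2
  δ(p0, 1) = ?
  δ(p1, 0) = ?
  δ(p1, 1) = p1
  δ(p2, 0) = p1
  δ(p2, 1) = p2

From the language and accept set, identify what each state tracks — p0: zero 0's seen; p1: ≥ two 0's seen; p2: one 0 seen.
Each missing δ(q, a) is the state matching the new tracked value after reading a.
δ(p0, 1) = p0; δ(p1, 0) = p1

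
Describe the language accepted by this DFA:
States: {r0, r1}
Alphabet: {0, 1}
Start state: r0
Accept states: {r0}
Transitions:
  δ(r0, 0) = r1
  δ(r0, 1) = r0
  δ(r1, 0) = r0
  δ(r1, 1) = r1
Testing a few strings:
  '00' → accept
  '1' → accept
  '110' → reject
  '10' → reject
State roles: r0=even number of 0's so far; r1=odd number of 0's so far
All binary strings with an even number of 0's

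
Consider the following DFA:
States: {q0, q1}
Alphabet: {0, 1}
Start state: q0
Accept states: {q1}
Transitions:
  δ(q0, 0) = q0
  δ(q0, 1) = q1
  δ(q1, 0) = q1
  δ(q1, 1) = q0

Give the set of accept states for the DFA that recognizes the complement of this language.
Complement accept states = All states \ Original accept states
= {q0, q1} \ {q1}
{q0}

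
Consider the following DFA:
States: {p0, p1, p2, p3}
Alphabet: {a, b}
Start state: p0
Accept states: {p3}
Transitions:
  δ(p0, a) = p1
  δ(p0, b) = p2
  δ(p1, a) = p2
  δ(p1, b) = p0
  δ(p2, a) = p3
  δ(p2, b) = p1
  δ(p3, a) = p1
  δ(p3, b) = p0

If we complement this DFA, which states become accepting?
Complement accept states = All states \ Original accept states
= {p0, p1, p2, p3} \ {p3}
{p0, p1, p2}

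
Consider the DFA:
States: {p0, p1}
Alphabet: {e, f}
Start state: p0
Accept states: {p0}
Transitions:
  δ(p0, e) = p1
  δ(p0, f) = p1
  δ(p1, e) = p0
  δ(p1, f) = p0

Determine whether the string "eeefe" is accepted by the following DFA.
Processing string "eeefe":
  p0 --e--> p1
  p1 --e--> p0
  p0 --e--> p1
  p1 --f--> p0
  p0 --e--> p1
Final state: p1
Accept states: {p0}
No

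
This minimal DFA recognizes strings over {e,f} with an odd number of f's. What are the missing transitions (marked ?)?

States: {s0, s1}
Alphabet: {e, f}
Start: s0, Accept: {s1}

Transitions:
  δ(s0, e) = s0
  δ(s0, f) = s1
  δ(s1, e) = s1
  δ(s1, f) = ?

From the language and accept set, identify what each state tracks — s0: even number of f's so far; s1: odd number of f's so far.
Each missing δ(q, a) is the state matching the new tracked value after reading a.
δ(s1, f) = s0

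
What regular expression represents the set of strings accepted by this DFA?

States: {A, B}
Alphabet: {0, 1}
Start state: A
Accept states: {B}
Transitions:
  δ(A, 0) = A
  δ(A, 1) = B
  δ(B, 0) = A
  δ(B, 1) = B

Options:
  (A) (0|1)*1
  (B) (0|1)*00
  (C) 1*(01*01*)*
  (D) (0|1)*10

Check each option against the DFA on short strings; one disagreement eliminates an option:
  (A) (0|1)*1: agrees with the DFA on every string of length ≤ 6
  (B) (0|1)*00: on '1' the DFA goes A → B and accepts (B ∈ Accept), but the regex does not match it → eliminate
  (C) 1*(01*01*)*: on ε the DFA stays in A and rejects (A ∉ Accept), but the regex matches it → eliminate
  (D) (0|1)*10: on '1' the DFA goes A → B and accepts (B ∈ Accept), but the regex does not match it → eliminate
Only (A) is consistent with the DFA.
(A) (0|1)*1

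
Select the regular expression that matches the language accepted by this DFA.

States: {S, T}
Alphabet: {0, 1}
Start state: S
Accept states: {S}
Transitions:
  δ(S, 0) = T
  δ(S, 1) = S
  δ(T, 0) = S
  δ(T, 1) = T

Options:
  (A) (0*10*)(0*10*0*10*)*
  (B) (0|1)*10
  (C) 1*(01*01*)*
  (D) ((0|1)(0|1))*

Check each option against the DFA on short strings; one disagreement eliminates an option:
  (A) (0*10*)(0*10*0*10*)*: on ε the DFA stays in S and accepts (S ∈ Accept), but the regex does not match it → eliminate
  (B) (0|1)*10: on ε the DFA stays in S and accepts (S ∈ Accept), but the regex does not match it → eliminate
  (C) 1*(01*01*)*: agrees with the DFA on every string of length ≤ 6
  (D) ((0|1)(0|1))*: on '1' the DFA goes S → S and accepts (S ∈ Accept), but the regex does not match it → eliminate
Only (C) is consistent with the DFA.
(C) 1*(01*01*)*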